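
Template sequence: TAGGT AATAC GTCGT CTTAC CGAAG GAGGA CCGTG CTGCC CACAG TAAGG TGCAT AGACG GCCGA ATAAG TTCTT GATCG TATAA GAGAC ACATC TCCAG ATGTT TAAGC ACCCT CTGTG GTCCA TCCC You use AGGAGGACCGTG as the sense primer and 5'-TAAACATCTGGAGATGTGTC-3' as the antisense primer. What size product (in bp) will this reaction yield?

Scanning the template, AGGAGGACCGTG occurs at positions 24–35; this primer anneals to the bottom strand there with its 3' end pointing downstream.
The reverse primer's reverse complement is GACACATCTCCAGATGTTTA, which matches the template at positions 88–107.
Product length = (reverse-primer end) − (forward-primer start) + 1 = 107 − 24 + 1 = 84 bp.

84 bp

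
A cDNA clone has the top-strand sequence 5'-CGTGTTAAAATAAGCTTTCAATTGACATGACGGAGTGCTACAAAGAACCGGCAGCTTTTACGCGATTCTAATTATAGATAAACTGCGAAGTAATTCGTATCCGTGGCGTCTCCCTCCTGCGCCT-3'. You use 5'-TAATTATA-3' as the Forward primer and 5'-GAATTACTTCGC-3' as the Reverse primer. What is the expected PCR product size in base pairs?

The forward primer matches the template at positions 69–76.
Taking the reverse complement of GAATTACTTCGC gives GCGAAGTAATTC, found at positions 85–96 on the template; the primer anneals here to the top strand with its 3' end pointing upstream.
Product length = (reverse-primer end) − (forward-primer start) + 1 = 96 − 69 + 1 = 28 bp.

28 bp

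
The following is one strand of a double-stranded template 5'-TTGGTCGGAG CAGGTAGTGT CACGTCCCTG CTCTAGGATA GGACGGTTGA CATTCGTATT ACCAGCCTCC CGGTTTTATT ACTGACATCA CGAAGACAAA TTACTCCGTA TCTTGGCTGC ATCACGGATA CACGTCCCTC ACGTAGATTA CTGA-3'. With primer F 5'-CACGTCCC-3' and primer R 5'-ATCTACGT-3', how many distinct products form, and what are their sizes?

Two products: 128 bp, 18 bp

The forward primer CACGTCCC matches the top strand at positions 21–28, 131–138.
The reverse primer's reverse complement is ACGTAGAT, matching at positions 141–148.
Each forward site pairs with the reverse site to give a product ending at position 148: sizes 128, 18 bp.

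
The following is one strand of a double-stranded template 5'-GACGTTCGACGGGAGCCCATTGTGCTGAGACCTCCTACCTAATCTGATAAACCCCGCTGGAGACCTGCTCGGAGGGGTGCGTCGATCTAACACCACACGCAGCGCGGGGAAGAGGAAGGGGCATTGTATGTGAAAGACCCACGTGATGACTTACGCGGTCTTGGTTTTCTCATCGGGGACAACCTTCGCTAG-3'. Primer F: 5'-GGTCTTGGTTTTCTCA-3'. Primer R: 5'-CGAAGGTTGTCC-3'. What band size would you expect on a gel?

The forward primer matches the template at positions 157–172.
Taking the reverse complement of CGAAGGTTGTCC gives GGACAACCTTCG, found at positions 177–188 on the template; the primer anneals here to the top strand with its 3' end pointing upstream.
Amplicon spans positions 157–188: 32 bp.

32 bp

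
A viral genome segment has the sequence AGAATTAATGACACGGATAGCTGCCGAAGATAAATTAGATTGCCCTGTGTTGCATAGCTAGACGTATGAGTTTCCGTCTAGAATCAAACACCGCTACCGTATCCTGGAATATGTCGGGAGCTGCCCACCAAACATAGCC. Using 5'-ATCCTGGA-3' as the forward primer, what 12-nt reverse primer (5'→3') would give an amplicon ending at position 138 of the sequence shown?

5'-GCTATGTTTGGT-3'

The forward primer binds at positions 101–108; the product's 3' end on the top strand is position 138.
The reverse primer anneals to the top strand over positions 127–138, i.e. to ACCAAACATAGC.
Its sequence written 5'→3' is the reverse complement: GCTATGTTTGGT.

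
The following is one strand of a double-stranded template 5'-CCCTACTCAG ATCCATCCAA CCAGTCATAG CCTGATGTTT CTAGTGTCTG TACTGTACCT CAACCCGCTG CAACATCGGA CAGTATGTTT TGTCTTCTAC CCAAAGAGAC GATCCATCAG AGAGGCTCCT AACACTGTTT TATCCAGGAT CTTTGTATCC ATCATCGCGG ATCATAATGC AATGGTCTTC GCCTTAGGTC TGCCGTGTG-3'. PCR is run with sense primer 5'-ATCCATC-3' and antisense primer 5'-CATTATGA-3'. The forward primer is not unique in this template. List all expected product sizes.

169 bp, 68 bp, 23 bp

The forward primer ATCCATC matches the top strand at positions 11–17, 112–118, 157–163.
The reverse primer's reverse complement is TCATAATG, matching at positions 172–179.
Each forward site pairs with the reverse site to give a product ending at position 179: sizes 169, 68, 23 bp.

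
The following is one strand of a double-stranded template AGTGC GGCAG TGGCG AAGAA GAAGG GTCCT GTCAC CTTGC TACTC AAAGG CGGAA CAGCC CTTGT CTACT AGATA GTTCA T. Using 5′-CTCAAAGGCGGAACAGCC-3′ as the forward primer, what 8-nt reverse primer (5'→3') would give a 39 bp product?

The forward primer binds at positions 43–60, so a 39 bp product ends at position 43 + 39 − 1 = 81.
The reverse primer anneals to the top strand over positions 74–81, i.e. to TAGTTCAT.
Its sequence written 5'→3' is the reverse complement: ATGAACTA.

5'-ATGAACTA-3'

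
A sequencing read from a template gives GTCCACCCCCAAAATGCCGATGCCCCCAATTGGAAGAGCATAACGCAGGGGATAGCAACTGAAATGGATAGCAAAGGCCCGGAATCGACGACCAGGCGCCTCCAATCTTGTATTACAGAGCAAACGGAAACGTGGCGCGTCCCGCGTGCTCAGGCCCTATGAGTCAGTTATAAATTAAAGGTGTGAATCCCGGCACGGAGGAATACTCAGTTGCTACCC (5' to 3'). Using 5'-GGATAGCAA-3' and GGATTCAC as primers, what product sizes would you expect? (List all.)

141 bp, 125 bp

The forward primer GGATAGCAA matches the top strand at positions 50–58, 66–74.
The reverse primer's reverse complement is GTGAATCC, matching at positions 183–190.
Each forward site pairs with the reverse site to give a product ending at position 190: sizes 141, 125 bp.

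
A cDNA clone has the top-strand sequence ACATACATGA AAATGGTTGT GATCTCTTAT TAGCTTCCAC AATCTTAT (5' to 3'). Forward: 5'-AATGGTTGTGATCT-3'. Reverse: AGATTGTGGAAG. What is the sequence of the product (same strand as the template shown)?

5'-AATGGTTGTGATCTCTTATTAGCTTCCACAATCT-3'

Scanning the template, AATGGTTGTGATCT occurs at positions 12–25; this primer anneals to the bottom strand there with its 3' end pointing downstream.
The reverse primer's reverse complement is CTTCCACAATCT, which matches the template at positions 34–45.
The product is the template from position 12 through 45 (34 bp).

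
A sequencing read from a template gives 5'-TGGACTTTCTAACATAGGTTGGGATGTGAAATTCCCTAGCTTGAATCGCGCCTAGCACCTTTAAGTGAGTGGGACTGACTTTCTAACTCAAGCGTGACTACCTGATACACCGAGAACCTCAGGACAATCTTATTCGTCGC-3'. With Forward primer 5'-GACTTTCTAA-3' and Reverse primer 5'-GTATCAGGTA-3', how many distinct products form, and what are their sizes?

The forward primer GACTTTCTAA matches the top strand at positions 3–12, 77–86.
The reverse primer's reverse complement is TACCTGATAC, matching at positions 99–108.
Each forward site pairs with the reverse site to give a product ending at position 108: sizes 106, 32 bp.

Two products: 106 bp, 32 bp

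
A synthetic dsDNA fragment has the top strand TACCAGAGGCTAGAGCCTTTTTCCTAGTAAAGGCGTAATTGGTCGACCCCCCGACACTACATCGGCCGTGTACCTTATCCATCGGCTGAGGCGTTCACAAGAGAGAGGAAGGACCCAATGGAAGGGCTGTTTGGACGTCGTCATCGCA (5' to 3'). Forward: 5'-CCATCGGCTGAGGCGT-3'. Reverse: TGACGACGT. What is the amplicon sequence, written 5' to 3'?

5'-CCATCGGCTGAGGCGTTCACAAGAGAGAGGAAGGACCCAATGGAAGGGCTGTTTGGACGTCGTCA-3'

The forward primer matches the template at positions 79–94.
The reverse primer's reverse complement is ACGTCGTCA, which matches the template at positions 135–143.
The product is the template from position 79 through 143 (65 bp).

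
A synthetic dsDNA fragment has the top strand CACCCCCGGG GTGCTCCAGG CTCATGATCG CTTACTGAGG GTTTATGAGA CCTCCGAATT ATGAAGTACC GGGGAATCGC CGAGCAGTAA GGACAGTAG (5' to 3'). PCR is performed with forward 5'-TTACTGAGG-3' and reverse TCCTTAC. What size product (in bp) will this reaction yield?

62 bp

The forward primer matches the template at positions 32–40.
The reverse primer's reverse complement is GTAAGGA, which matches the template at positions 87–93.
Product length = (reverse-primer end) − (forward-primer start) + 1 = 93 − 32 + 1 = 62 bp.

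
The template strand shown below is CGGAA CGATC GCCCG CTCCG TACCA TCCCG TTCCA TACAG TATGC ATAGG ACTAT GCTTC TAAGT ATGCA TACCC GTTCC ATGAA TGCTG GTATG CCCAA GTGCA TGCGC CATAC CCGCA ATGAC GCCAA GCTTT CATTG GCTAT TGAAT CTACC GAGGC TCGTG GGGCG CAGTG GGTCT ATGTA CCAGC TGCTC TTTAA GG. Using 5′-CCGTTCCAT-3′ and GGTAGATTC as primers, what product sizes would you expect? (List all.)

128 bp, 82 bp

The forward primer CCGTTCCAT matches the top strand at positions 28–36, 74–82.
The reverse primer's reverse complement is GAATCTACC, matching at positions 147–155.
Each forward site pairs with the reverse site to give a product ending at position 155: sizes 128, 82 bp.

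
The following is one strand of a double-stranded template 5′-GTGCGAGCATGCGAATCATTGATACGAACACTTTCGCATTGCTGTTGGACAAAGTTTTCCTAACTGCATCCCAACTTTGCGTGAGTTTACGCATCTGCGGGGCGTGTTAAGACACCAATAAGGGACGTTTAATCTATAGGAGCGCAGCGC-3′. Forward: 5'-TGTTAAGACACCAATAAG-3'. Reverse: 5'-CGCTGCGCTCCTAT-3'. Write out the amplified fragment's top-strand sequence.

Forward primer TGTTAAGACACCAATAAG is found on the top strand at positions 105–122.
Reverse complement of the reverse primer: ATAGGAGCGCAGCG. This occurs on the top strand at positions 136–149.
The product is the template from position 105 through 149 (45 bp).

5'-TGTTAAGACACCAATAAGGGACGTTTAATCTATAGGAGCGCAGCG-3'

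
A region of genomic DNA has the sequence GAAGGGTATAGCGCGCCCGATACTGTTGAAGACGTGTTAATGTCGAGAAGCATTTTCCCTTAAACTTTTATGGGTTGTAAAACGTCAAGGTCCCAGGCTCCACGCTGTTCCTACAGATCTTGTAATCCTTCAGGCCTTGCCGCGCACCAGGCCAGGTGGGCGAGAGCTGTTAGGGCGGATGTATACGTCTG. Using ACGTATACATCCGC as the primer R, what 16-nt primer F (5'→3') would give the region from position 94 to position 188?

The reverse primer's reverse complement GCGGATGTATACGT matches the template at positions 175–188; the product starts at position 94.
The forward primer is identical to the top strand over positions 94–109: CAGGCTCCACGCTGTT.

5'-CAGGCTCCACGCTGTT-3'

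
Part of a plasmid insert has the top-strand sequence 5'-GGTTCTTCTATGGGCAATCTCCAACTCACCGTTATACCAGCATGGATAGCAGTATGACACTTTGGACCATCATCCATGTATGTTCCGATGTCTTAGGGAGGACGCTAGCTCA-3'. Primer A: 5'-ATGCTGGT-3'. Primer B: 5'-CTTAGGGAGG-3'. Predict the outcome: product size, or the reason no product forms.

No product — the primers' 3' ends point away from each other.

Primer A (ATGCTGGT) has reverse complement ACCAGCAT, which matches the top strand at positions 36–43; primer A anneals to the top strand there with its 3' end pointing upstream toward position 36.
Primer B (CTTAGGGAGG) matches the top strand directly at positions 92–101; it anneals to the bottom strand with its 3' end pointing downstream toward position 101.
The 3' ends diverge (primer A extends toward position 1, primer B toward position 112), so the primers never converge on a shared product.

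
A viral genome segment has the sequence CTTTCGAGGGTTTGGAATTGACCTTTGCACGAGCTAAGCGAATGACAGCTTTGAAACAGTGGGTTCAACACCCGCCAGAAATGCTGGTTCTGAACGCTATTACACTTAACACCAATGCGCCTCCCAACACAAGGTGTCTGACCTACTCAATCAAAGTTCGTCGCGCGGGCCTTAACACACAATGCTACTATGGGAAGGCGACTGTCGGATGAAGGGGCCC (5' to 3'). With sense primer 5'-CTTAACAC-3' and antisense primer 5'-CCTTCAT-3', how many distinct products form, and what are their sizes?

The forward primer CTTAACAC matches the top strand at positions 105–112, 171–178.
The reverse primer's reverse complement is ATGAAGG, matching at positions 209–215.
Each forward site pairs with the reverse site to give a product ending at position 215: sizes 111, 45 bp.

Two products: 111 bp, 45 bp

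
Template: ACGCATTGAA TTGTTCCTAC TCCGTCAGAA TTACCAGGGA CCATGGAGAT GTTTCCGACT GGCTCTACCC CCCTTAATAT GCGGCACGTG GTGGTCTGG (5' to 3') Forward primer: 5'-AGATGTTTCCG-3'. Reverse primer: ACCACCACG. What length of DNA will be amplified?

The forward primer matches the template at positions 47–57.
The reverse primer's reverse complement is CGTGGTGGT, which matches the template at positions 87–95.
The product runs from position 47 to position 95, so its length is 95 − 47 + 1 = 49 bp.

49 bp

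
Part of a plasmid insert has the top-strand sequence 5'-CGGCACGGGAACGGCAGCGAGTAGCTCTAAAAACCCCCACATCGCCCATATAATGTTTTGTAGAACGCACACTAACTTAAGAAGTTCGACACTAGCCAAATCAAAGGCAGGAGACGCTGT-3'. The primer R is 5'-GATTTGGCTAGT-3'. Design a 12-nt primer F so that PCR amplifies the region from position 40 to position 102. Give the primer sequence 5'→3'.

The reverse primer's reverse complement ACTAGCCAAATC matches the template at positions 91–102; the product starts at position 40.
The forward primer is identical to the top strand over positions 40–51: CATCGCCCATAT.

5'-CATCGCCCATAT-3'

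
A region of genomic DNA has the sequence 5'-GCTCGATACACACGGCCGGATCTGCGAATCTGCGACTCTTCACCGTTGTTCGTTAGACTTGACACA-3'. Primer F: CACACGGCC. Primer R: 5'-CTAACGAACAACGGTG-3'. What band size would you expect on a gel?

48 bp

Scanning the template, CACACGGCC occurs at positions 9–17; this primer anneals to the bottom strand there with its 3' end pointing downstream.
The reverse primer's reverse complement is CACCGTTGTTCGTTAG, which matches the template at positions 41–56.
Amplicon spans positions 9–56: 48 bp.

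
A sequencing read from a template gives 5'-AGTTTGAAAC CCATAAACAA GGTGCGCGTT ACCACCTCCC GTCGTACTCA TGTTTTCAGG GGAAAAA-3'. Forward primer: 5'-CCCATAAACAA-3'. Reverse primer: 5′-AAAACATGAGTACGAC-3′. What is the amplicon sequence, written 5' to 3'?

The forward primer matches the template at positions 10–20.
Taking the reverse complement of AAAACATGAGTACGAC gives GTCGTACTCATGTTTT, found at positions 41–56 on the template; the primer anneals here to the top strand with its 3' end pointing upstream.
The product is the template from position 10 through 56 (47 bp).

5'-CCCATAAACAAGGTGCGCGTTACCACCTCCCGTCGTACTCATGTTTT-3'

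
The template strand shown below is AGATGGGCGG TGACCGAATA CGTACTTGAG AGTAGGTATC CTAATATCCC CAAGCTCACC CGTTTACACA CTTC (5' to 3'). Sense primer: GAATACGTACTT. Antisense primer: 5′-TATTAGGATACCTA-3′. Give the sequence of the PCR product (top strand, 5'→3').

5'-GAATACGTACTTGAGAGTAGGTATCCTAATA-3'

Scanning the template, GAATACGTACTT occurs at positions 16–27; this primer anneals to the bottom strand there with its 3' end pointing downstream.
Taking the reverse complement of TATTAGGATACCTA gives TAGGTATCCTAATA, found at positions 33–46 on the template; the primer anneals here to the top strand with its 3' end pointing upstream.
The product is the template from position 16 through 46 (31 bp).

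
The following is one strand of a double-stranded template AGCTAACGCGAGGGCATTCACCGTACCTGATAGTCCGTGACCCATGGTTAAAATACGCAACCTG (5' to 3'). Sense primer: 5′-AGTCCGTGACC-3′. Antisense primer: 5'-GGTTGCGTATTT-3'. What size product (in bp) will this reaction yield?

The forward primer matches the template at positions 32–42.
Taking the reverse complement of GGTTGCGTATTT gives AAATACGCAACC, found at positions 51–62 on the template; the primer anneals here to the top strand with its 3' end pointing upstream.
Amplicon spans positions 32–62: 31 bp.

31 bp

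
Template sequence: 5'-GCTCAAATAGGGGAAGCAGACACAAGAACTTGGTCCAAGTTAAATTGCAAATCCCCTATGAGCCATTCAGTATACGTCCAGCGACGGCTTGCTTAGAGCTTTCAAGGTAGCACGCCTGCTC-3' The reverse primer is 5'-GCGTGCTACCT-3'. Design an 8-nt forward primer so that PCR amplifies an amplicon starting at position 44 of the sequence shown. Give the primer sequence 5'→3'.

5'-ATTGCAAA-3'

The reverse primer's reverse complement AGGTAGCACGC matches the template at positions 105–115; the product starts at position 44.
The forward primer is identical to the top strand over positions 44–51: ATTGCAAA.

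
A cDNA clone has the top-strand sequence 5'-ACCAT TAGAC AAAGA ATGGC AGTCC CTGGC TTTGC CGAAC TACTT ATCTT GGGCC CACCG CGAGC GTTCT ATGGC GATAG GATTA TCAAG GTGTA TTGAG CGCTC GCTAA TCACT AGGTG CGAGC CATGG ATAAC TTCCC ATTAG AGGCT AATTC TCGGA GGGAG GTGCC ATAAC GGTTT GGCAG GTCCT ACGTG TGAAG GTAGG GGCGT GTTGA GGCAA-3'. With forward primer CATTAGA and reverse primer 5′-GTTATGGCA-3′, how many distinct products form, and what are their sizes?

The forward primer CATTAGA matches the top strand at positions 3–9, 140–146.
The reverse primer's reverse complement is TGCCATAAC, matching at positions 167–175.
Each forward site pairs with the reverse site to give a product ending at position 175: sizes 173, 36 bp.

Two products: 173 bp, 36 bp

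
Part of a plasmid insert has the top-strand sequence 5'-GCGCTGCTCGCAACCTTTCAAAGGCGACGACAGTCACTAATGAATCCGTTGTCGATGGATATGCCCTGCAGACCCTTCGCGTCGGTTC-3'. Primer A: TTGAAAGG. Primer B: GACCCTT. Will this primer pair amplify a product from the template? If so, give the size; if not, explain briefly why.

Primer A (TTGAAAGG) has reverse complement CCTTTCAA, which matches the top strand at positions 14–21; primer A anneals to the top strand there with its 3' end pointing upstream toward position 14.
Primer B (GACCCTT) matches the top strand directly at positions 71–77; it anneals to the bottom strand with its 3' end pointing downstream toward position 77.
The 3' ends diverge (primer A extends toward position 1, primer B toward position 88), so the primers never converge on a shared product.

No product — the primers' 3' ends point away from each other.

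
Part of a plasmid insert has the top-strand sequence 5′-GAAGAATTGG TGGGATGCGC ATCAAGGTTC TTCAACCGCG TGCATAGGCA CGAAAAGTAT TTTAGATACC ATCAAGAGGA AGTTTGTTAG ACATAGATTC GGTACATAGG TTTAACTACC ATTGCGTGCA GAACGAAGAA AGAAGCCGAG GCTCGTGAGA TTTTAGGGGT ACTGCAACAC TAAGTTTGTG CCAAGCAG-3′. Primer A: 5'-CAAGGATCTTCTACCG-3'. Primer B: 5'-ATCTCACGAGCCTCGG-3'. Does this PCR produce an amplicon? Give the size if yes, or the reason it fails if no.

No product — primer A has no binding site in the template.

Primer A (CAAGGATCTTCTACCG) does not match the top strand, and its reverse complement CGGTAGAAGATCCTTG does not match either.
With no annealing site for primer A, no amplification occurs.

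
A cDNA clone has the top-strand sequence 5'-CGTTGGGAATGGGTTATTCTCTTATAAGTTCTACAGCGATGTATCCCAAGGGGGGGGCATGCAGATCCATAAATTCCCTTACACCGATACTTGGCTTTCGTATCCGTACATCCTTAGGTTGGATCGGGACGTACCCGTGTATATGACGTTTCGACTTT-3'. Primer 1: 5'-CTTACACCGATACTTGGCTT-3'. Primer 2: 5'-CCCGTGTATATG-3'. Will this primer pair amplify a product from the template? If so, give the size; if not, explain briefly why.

Primer 1 (CTTACACCGATACTTGGCTT) matches the top strand at positions 78–97 (3' end points downstream).
Primer 2 (CCCGTGTATATG) also matches the top strand directly, at positions 134–145 — its reverse complement CATATACACGGG is not present.
Both primers anneal to the bottom strand with 3' ends pointing the same way, so neither can prime synthesis back toward the other.

No product — both primers anneal to the same strand and extend in the same direction.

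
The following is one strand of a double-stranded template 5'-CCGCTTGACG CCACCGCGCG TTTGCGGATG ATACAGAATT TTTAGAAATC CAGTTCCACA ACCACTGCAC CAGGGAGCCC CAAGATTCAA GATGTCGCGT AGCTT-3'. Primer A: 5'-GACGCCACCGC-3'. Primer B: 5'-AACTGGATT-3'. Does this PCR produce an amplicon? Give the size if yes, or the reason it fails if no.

Primer A (GACGCCACCGC) matches the top strand at positions 7–17; it acts as a forward primer.
Primer B's reverse complement is AATCCAGTT, matching the top strand at positions 47–55; it acts as a reverse primer.
The 3' ends face each other across positions 7–55, giving a 49 bp product.

Yes — a 49 bp product.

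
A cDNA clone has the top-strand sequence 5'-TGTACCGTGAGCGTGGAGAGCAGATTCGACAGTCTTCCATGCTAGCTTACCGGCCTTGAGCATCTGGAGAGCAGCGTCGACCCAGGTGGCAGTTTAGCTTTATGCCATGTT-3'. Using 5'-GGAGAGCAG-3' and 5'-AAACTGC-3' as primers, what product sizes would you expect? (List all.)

81 bp, 30 bp

The forward primer GGAGAGCAG matches the top strand at positions 15–23, 66–74.
The reverse primer's reverse complement is GCAGTTT, matching at positions 89–95.
Each forward site pairs with the reverse site to give a product ending at position 95: sizes 81, 30 bp.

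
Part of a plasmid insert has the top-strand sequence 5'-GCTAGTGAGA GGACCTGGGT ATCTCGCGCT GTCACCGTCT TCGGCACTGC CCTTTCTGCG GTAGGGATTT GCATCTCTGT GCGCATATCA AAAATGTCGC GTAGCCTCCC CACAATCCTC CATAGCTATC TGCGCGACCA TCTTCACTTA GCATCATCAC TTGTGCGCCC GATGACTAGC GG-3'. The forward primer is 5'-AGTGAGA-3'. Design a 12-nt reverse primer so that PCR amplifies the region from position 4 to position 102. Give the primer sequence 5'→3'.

The product's 3' end on the top strand is position 102.
The reverse primer anneals to the top strand over positions 91–102, i.e. to AAAATGTCGCGT.
Its sequence written 5'→3' is the reverse complement: ACGCGACATTTT.

5'-ACGCGACATTTT-3'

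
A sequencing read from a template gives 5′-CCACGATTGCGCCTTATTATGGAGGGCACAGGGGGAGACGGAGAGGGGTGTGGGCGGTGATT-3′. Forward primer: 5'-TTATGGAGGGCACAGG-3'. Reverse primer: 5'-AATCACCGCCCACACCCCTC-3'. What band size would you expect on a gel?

Scanning the template, TTATGGAGGGCACAGG occurs at positions 17–32; this primer anneals to the bottom strand there with its 3' end pointing downstream.
Taking the reverse complement of AATCACCGCCCACACCCCTC gives GAGGGGTGTGGGCGGTGATT, found at positions 43–62 on the template; the primer anneals here to the top strand with its 3' end pointing upstream.
The product runs from position 17 to position 62, so its length is 62 − 17 + 1 = 46 bp.

46 bp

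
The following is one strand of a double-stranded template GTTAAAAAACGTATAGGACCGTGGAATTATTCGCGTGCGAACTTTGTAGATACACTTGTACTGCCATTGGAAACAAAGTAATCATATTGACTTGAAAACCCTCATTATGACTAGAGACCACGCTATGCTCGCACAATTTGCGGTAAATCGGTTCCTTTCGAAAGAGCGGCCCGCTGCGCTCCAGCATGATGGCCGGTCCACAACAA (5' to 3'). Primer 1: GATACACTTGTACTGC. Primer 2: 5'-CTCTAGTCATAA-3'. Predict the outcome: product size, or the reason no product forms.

Primer 1 (GATACACTTGTACTGC) matches the top strand at positions 49–64; it acts as a forward primer.
Primer 2's reverse complement is TTATGACTAGAG, matching the top strand at positions 105–116; it acts as a reverse primer.
The 3' ends face each other across positions 49–116, giving a 68 bp product.

Yes — a 68 bp product.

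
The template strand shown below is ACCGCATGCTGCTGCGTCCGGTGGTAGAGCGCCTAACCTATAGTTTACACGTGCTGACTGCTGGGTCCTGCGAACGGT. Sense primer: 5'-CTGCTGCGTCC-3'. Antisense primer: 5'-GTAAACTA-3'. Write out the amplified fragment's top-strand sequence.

5'-CTGCTGCGTCCGGTGGTAGAGCGCCTAACCTATAGTTTAC-3'

The forward primer matches the template at positions 9–19.
Reverse complement of the reverse primer: TAGTTTAC. This occurs on the top strand at positions 41–48.
The product is the template from position 9 through 48 (40 bp).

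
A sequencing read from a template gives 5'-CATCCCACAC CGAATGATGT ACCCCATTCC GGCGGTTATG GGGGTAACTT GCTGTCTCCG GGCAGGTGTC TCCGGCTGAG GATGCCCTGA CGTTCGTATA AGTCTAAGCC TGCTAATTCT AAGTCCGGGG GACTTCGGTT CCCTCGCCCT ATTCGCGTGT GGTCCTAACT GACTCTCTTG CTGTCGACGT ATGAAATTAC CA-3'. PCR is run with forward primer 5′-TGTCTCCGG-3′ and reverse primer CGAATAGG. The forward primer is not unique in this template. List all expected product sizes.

103 bp, 89 bp

The forward primer TGTCTCCGG matches the top strand at positions 53–61, 67–75.
The reverse primer's reverse complement is CCTATTCG, matching at positions 148–155.
Each forward site pairs with the reverse site to give a product ending at position 155: sizes 103, 89 bp.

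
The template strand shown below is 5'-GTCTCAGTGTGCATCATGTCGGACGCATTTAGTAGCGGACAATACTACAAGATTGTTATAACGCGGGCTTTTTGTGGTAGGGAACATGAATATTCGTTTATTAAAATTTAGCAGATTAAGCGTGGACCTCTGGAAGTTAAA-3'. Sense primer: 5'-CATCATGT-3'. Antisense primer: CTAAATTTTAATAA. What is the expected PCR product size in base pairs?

100 bp

Scanning the template, CATCATGT occurs at positions 12–19; this primer anneals to the bottom strand there with its 3' end pointing downstream.
Taking the reverse complement of CTAAATTTTAATAA gives TTATTAAAATTTAG, found at positions 98–111 on the template; the primer anneals here to the top strand with its 3' end pointing upstream.
The product runs from position 12 to position 111, so its length is 111 − 12 + 1 = 100 bp.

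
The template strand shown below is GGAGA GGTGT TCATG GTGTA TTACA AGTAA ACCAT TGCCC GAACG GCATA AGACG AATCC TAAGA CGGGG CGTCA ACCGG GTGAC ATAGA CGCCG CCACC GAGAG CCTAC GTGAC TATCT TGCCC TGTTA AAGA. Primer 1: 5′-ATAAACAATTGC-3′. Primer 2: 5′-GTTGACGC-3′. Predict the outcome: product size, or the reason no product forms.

No product — primer 1 has no binding site in the template.

Primer 1 (ATAAACAATTGC) does not match the top strand, and its reverse complement GCAATTGTTTAT does not match either.
With no annealing site for primer 1, no amplification occurs.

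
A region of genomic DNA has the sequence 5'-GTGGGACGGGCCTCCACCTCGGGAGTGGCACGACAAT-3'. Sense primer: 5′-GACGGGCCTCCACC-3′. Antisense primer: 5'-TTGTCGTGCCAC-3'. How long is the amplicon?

32 bp

The forward primer matches the template at positions 5–18.
The reverse primer's reverse complement is GTGGCACGACAA, which matches the template at positions 25–36.
Product length = (reverse-primer end) − (forward-primer start) + 1 = 36 − 5 + 1 = 32 bp.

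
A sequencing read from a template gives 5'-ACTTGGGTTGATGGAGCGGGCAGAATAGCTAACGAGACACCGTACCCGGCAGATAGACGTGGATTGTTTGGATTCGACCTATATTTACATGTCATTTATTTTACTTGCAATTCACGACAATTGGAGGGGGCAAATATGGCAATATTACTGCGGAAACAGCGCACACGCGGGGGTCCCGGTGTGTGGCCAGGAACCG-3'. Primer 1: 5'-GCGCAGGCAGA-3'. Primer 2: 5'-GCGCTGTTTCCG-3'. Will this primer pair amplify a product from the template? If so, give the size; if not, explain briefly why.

Primer 1 (GCGCAGGCAGA) does not match the top strand, and its reverse complement TCTGCCTGCGC does not match either.
With no annealing site for primer 1, no amplification occurs.

No product — primer 1 has no binding site in the template.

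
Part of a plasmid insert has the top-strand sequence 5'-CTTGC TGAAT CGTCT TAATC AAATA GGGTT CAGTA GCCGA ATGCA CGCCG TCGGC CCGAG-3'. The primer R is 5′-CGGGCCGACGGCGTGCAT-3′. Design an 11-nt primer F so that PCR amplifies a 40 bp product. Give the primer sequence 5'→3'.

5'-TCAAATAGGGT-3'

The reverse primer's reverse complement ATGCACGCCGTCGGCCCG matches the template at positions 41–58, so the product ends at position 58.
A 40 bp product then starts at position 58 − 40 + 1 = 19.
The forward primer is identical to the top strand there: TCAAATAGGGT.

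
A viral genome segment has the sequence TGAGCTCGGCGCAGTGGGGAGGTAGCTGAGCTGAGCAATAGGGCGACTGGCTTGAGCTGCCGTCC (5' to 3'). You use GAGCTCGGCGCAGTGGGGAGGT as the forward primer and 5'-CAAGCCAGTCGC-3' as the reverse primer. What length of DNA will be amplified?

The forward primer matches the template at positions 2–23.
Taking the reverse complement of CAAGCCAGTCGC gives GCGACTGGCTTG, found at positions 43–54 on the template; the primer anneals here to the top strand with its 3' end pointing upstream.
Product length = (reverse-primer end) − (forward-primer start) + 1 = 54 − 2 + 1 = 53 bp.

53 bp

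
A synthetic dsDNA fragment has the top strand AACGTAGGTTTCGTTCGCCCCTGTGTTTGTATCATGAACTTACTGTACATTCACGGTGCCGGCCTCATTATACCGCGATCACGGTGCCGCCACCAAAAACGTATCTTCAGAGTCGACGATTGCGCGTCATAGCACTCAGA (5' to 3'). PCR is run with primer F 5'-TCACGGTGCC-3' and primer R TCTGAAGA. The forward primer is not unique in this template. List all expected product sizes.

61 bp, 33 bp

The forward primer TCACGGTGCC matches the top strand at positions 51–60, 79–88.
The reverse primer's reverse complement is TCTTCAGA, matching at positions 104–111.
Each forward site pairs with the reverse site to give a product ending at position 111: sizes 61, 33 bp.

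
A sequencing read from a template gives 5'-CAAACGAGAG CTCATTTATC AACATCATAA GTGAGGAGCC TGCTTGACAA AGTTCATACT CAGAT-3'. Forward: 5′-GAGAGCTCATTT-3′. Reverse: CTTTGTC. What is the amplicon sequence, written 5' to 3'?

5'-GAGAGCTCATTTATCAACATCATAAGTGAGGAGCCTGCTTGACAAAG-3'

Scanning the template, GAGAGCTCATTT occurs at positions 6–17; this primer anneals to the bottom strand there with its 3' end pointing downstream.
Reverse complement of the reverse primer: GACAAAG. This occurs on the top strand at positions 46–52.
The product is the template from position 6 through 52 (47 bp).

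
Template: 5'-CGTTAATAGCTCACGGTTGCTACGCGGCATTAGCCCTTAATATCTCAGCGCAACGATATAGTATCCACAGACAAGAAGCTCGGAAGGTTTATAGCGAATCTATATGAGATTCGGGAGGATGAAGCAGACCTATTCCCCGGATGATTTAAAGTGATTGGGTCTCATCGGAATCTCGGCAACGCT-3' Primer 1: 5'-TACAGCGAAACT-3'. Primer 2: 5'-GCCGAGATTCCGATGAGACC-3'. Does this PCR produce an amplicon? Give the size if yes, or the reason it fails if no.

Primer 1 (TACAGCGAAACT) does not match the top strand, and its reverse complement AGTTTCGCTGTA does not match either.
With no annealing site for primer 1, no amplification occurs.

No product — primer 1 has no binding site in the template.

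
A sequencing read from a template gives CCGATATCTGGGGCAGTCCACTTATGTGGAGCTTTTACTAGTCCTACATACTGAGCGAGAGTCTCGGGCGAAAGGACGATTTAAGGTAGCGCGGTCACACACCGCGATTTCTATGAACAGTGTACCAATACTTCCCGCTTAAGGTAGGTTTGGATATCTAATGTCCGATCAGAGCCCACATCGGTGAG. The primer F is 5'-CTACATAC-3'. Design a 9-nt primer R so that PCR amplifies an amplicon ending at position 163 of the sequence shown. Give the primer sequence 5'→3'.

The forward primer binds at positions 44–51; the product's 3' end on the top strand is position 163.
The reverse primer anneals to the top strand over positions 155–163, i.e. to TATCTAATG.
Its sequence written 5'→3' is the reverse complement: CATTAGATA.

5'-CATTAGATA-3'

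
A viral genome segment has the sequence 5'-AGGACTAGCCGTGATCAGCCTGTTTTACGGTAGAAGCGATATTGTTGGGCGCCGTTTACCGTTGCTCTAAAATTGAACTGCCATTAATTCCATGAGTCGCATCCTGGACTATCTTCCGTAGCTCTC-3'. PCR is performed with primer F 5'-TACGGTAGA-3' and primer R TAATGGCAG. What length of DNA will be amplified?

Scanning the template, TACGGTAGA occurs at positions 26–34; this primer anneals to the bottom strand there with its 3' end pointing downstream.
The reverse primer's reverse complement is CTGCCATTA, which matches the template at positions 78–86.
Amplicon spans positions 26–86: 61 bp.

61 bp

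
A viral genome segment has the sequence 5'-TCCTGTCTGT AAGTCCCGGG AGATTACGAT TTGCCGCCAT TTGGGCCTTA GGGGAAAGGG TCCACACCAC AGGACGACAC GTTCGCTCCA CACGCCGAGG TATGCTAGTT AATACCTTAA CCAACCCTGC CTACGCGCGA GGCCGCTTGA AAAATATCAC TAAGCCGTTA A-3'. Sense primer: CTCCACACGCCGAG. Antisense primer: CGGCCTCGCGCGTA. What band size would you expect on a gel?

Scanning the template, CTCCACACGCCGAG occurs at positions 86–99; this primer anneals to the bottom strand there with its 3' end pointing downstream.
The reverse primer's reverse complement is TACGCGCGAGGCCG, which matches the template at positions 132–145.
Amplicon spans positions 86–145: 60 bp.

60 bp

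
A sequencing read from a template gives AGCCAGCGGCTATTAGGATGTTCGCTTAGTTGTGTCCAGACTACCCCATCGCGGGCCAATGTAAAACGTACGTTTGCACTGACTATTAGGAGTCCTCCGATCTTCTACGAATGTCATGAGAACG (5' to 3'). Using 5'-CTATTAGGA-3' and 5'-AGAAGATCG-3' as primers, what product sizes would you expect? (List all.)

97 bp, 24 bp

The forward primer CTATTAGGA matches the top strand at positions 10–18, 83–91.
The reverse primer's reverse complement is CGATCTTCT, matching at positions 98–106.
Each forward site pairs with the reverse site to give a product ending at position 106: sizes 97, 24 bp.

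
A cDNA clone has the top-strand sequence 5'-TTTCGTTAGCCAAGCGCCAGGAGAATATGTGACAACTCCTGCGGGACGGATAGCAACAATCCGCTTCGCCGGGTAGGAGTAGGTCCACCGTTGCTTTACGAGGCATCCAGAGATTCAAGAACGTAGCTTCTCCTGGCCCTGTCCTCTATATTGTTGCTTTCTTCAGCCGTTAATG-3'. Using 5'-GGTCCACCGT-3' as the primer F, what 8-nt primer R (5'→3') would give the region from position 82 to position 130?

5'-GAAGCTAC-3'

The product's 3' end on the top strand is position 130.
The reverse primer anneals to the top strand over positions 123–130, i.e. to GTAGCTTC.
Its sequence written 5'→3' is the reverse complement: GAAGCTAC.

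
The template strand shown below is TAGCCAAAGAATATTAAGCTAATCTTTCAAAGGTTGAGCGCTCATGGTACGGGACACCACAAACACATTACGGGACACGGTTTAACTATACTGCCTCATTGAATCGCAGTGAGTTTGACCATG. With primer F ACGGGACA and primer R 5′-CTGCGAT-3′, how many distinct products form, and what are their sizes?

The forward primer ACGGGACA matches the top strand at positions 49–56, 70–77.
The reverse primer's reverse complement is ATCGCAG, matching at positions 103–109.
Each forward site pairs with the reverse site to give a product ending at position 109: sizes 61, 40 bp.

Two products: 61 bp, 40 bp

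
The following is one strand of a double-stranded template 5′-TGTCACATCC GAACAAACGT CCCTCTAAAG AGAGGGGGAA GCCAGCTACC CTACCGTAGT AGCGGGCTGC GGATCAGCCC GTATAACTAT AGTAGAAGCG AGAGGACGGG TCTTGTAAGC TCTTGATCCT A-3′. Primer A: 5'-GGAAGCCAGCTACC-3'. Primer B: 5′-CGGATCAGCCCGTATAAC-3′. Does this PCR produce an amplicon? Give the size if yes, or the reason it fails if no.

No product — both primers anneal to the same strand and extend in the same direction.

Primer A (GGAAGCCAGCTACC) matches the top strand at positions 37–50 (3' end points downstream).
Primer B (CGGATCAGCCCGTATAAC) also matches the top strand directly, at positions 70–87 — its reverse complement GTTATACGGGCTGATCCG is not present.
Both primers anneal to the bottom strand with 3' ends pointing the same way, so neither can prime synthesis back toward the other.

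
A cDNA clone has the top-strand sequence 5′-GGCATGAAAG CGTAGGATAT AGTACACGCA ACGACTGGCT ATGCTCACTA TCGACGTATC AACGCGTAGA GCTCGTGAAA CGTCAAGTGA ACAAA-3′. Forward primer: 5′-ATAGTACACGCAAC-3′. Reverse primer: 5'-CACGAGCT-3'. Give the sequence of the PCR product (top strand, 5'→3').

5'-ATAGTACACGCAACGACTGGCTATGCTCACTATCGACGTATCAACGCGTAGAGCTCGTG-3'

The forward primer matches the template at positions 19–32.
The reverse primer's reverse complement is AGCTCGTG, which matches the template at positions 70–77.
The product is the template from position 19 through 77 (59 bp).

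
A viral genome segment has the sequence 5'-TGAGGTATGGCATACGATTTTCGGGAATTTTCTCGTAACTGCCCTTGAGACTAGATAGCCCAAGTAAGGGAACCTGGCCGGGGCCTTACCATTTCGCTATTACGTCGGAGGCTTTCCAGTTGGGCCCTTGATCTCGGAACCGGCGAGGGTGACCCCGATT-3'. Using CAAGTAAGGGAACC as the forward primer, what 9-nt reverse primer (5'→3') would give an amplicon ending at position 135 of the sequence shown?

5'-GAGATCAAG-3'

The forward primer binds at positions 61–74; the product's 3' end on the top strand is position 135.
The reverse primer anneals to the top strand over positions 127–135, i.e. to CTTGATCTC.
Its sequence written 5'→3' is the reverse complement: GAGATCAAG.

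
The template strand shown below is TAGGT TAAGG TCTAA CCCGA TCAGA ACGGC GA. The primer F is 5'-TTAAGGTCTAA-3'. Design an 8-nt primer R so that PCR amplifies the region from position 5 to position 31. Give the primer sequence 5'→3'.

5'-CGCCGTTC-3'

The product's 3' end on the top strand is position 31.
The reverse primer anneals to the top strand over positions 24–31, i.e. to GAACGGCG.
Its sequence written 5'→3' is the reverse complement: CGCCGTTC.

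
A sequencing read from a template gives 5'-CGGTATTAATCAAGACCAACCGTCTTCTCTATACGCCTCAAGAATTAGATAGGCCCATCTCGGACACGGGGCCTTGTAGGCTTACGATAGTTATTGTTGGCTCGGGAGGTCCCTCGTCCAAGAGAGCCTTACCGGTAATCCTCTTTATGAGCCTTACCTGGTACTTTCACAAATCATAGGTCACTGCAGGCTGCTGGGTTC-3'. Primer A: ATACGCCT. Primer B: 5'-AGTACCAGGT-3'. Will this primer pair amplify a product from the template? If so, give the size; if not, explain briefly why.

Yes — a 135 bp product.

Primer A (ATACGCCT) matches the top strand at positions 31–38; it acts as a forward primer.
Primer B's reverse complement is ACCTGGTACT, matching the top strand at positions 156–165; it acts as a reverse primer.
The 3' ends face each other across positions 31–165, giving a 135 bp product.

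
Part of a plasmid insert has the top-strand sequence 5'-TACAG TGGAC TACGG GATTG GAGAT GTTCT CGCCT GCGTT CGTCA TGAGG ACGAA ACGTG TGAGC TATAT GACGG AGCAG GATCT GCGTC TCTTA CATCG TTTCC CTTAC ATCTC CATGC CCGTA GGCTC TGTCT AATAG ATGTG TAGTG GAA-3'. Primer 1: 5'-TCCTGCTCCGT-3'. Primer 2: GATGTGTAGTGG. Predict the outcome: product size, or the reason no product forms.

Primer 1 (TCCTGCTCCGT) has reverse complement ACGGAGCAGGA, which matches the top strand at positions 72–82; primer 1 anneals to the top strand there with its 3' end pointing upstream toward position 72.
Primer 2 (GATGTGTAGTGG) matches the top strand directly at positions 140–151; it anneals to the bottom strand with its 3' end pointing downstream toward position 151.
The 3' ends diverge (primer 1 extends toward position 1, primer 2 toward position 153), so the primers never converge on a shared product.

No product — the primers' 3' ends point away from each other.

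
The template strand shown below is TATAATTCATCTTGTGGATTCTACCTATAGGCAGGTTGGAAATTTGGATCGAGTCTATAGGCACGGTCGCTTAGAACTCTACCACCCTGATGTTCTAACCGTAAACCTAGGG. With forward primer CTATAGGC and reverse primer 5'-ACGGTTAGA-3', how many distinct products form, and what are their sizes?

Two products: 78 bp, 48 bp

The forward primer CTATAGGC matches the top strand at positions 25–32, 55–62.
The reverse primer's reverse complement is TCTAACCGT, matching at positions 94–102.
Each forward site pairs with the reverse site to give a product ending at position 102: sizes 78, 48 bp.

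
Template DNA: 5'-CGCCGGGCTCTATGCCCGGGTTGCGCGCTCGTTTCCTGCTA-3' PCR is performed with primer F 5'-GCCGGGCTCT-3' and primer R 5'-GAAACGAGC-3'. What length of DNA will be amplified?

The forward primer matches the template at positions 2–11.
Taking the reverse complement of GAAACGAGC gives GCTCGTTTC, found at positions 27–35 on the template; the primer anneals here to the top strand with its 3' end pointing upstream.
The product runs from position 2 to position 35, so its length is 35 − 2 + 1 = 34 bp.

34 bp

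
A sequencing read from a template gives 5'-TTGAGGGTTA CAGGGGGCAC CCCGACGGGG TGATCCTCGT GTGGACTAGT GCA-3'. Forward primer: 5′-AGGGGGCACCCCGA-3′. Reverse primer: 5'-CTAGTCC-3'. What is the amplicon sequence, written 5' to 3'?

5'-AGGGGGCACCCCGACGGGGTGATCCTCGTGTGGACTAG-3'

Forward primer AGGGGGCACCCCGA is found on the top strand at positions 12–25.
Reverse complement of the reverse primer: GGACTAG. This occurs on the top strand at positions 43–49.
The product is the template from position 12 through 49 (38 bp).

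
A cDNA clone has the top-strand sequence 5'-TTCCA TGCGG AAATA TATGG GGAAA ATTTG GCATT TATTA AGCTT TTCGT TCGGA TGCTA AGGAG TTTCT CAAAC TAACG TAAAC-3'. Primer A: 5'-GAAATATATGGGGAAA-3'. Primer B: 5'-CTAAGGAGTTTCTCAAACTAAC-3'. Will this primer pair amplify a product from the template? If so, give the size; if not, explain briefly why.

No product — both primers anneal to the same strand and extend in the same direction.

Primer A (GAAATATATGGGGAAA) matches the top strand at positions 10–25 (3' end points downstream).
Primer B (CTAAGGAGTTTCTCAAACTAAC) also matches the top strand directly, at positions 58–79 — its reverse complement GTTAGTTTGAGAAACTCCTTAG is not present.
Both primers anneal to the bottom strand with 3' ends pointing the same way, so neither can prime synthesis back toward the other.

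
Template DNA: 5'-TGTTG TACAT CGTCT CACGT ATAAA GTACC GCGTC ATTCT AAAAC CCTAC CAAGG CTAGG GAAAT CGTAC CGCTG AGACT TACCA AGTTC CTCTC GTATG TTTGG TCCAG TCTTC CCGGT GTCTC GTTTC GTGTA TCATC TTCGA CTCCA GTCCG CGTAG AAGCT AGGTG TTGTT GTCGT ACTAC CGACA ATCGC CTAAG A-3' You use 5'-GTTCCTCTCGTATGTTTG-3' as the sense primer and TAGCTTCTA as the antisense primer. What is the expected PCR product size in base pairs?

80 bp

Forward primer GTTCCTCTCGTATGTTTG is found on the top strand at positions 87–104.
Taking the reverse complement of TAGCTTCTA gives TAGAAGCTA, found at positions 158–166 on the template; the primer anneals here to the top strand with its 3' end pointing upstream.
Product length = (reverse-primer end) − (forward-primer start) + 1 = 166 − 87 + 1 = 80 bp.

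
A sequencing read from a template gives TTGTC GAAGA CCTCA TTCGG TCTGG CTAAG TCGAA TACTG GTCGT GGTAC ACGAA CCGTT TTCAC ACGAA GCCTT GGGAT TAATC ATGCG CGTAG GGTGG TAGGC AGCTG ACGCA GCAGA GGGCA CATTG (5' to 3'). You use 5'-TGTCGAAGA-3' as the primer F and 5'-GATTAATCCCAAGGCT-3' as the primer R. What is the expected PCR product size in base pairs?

Forward primer TGTCGAAGA is found on the top strand at positions 2–10.
Taking the reverse complement of GATTAATCCCAAGGCT gives AGCCTTGGGATTAATC, found at positions 70–85 on the template; the primer anneals here to the top strand with its 3' end pointing upstream.
The product runs from position 2 to position 85, so its length is 85 − 2 + 1 = 84 bp.

84 bp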